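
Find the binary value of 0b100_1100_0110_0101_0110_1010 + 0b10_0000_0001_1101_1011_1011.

0b11011001000001100100101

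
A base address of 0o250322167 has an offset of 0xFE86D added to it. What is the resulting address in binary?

0b10101100011000110011100100

0o250322167 = 0b10101000011010010001110111 in binary.
0xFE86D = 0b11111110100001101101 in binary.
Add column by column in base 2, right to left:
  1+1 = 0 carry 1
  1+0+1 = 0 carry 1
  1+1+1 = 1 carry 1
  0+1+1 = 0 carry 1
  1+0+1 = 0 carry 1
  1+1+1 = 1 carry 1
  1+1+1 = 1 carry 1
  0+0+1 = 1
  0+0 = 0
  0+0 = 0
  1+0 = 1
  0+1 = 1
  0+0 = 0
  1+1 = 0 carry 1
  0+1+1 = 0 carry 1
  1+1+1 = 1 carry 1
  1+1+1 = 1 carry 1
  0+1+1 = 0 carry 1
  0+1+1 = 0 carry 1
  0+1+1 = 0 carry 1
  0+0+1 = 1
  1+0 = 1
  0+0 = 0
  1+0 = 1
  0+0 = 0
  1+0 = 1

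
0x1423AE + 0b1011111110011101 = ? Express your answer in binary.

0b101001110001101001011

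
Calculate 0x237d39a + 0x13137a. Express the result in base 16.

0x24ae714

Add column by column in base 16, right to left:
  a+a = 4 carry 1
  9+7+1 = 1 carry 1
  3+3+1 = 7
  d+1 = e
  7+3 = a
  3+1 = 4
  2+0 = 2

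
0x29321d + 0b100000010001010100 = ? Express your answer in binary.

0b1010110011011001110001

0x29321d = 0b1010010011001000011101 in binary.
Add column by column in base 2, right to left:
  1+0 = 1
  0+0 = 0
  1+1 = 0 carry 1
  1+0+1 = 0 carry 1
  1+1+1 = 1 carry 1
  0+0+1 = 1
  0+1 = 1
  0+0 = 0
  0+0 = 0
  1+0 = 1
  0+1 = 1
  0+0 = 0
  1+0 = 1
  1+0 = 1
  0+0 = 0
  0+0 = 0
  1+0 = 1
  0+1 = 1
  0+0 = 0
  1+0 = 1
  0+0 = 0
  1+0 = 1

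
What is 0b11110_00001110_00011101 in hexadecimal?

0x1E0E1D

Group the bits into nibbles: 0001 1110 0000 1110 0001 1101 → 1E0E1D.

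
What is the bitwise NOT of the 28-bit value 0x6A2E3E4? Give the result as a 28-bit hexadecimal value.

Each hex digit d becomes F−d:
  6→9, A→5, 2→D, E→1, 3→C, E→1, 4→B

0x95D1C1B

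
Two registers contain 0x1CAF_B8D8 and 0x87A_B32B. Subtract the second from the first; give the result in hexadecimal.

0x143505AD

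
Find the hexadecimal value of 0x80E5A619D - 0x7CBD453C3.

0x42860DDA

Subtract column by column in base 16:
  D-3 → A
  9-C → D (borrow)
  1-3-1 → D (borrow)
  6-5-1 → 0
  A-4 → 6
  5-D → 8 (borrow)
  E-B-1 → 2
  0-C → 4 (borrow)
  8-7-1 → 0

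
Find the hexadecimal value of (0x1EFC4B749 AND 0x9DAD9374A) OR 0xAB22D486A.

0x1EFC4B749 AND 0x9DAD9374A = 0x1CAC03748.
Then OR with 0xAB22D486A.

0xBFAED7F6A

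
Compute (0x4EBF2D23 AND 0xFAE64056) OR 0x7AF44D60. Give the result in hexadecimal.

0x7AF64D62

0x4EBF2D23 AND 0xFAE64056 = 0x4AA60002.
Then OR with 0x7AF44D60.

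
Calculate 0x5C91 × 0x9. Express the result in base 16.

Multiply each base-16 digit by 9, carrying:
  1×9 = 9 → write 9
  9×9 = 81 → write 1 carry 5
  C×9+5 = 113 → write 1 carry 7
  5×9+7 = 52 → write 4 carry 3
  remaining carry: 3

0x34119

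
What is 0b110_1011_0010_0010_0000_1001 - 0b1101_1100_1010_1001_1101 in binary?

Subtract column by column in base 2:
  1-1 → 0
  0-0 → 0
  0-1 → 1 (borrow)
  1-1-1 → 1 (borrow)
  0-1-1 → 0 (borrow)
  0-0-1 → 1 (borrow)
  0-0-1 → 1 (borrow)
  0-1-1 → 0 (borrow)
  0-0-1 → 1 (borrow)
  1-1-1 → 1 (borrow)
  0-0-1 → 1 (borrow)
  0-1-1 → 0 (borrow)
  0-0-1 → 1 (borrow)
  1-0-1 → 0
  0-1 → 1 (borrow)
  0-1-1 → 0 (borrow)
  1-1-1 → 1 (borrow)
  1-0-1 → 0
  0-1 → 1 (borrow)
  1-1-1 → 1 (borrow)
  0-0-1 → 1 (borrow)
  1-0-1 → 0
  1-0 → 1

0b10111010101011101101100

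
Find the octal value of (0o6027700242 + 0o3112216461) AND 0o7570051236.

0o1140010222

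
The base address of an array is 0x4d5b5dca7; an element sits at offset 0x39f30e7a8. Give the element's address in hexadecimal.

Add column by column in base 16, right to left:
  7+8 = f
  a+a = 4 carry 1
  c+7+1 = 4 carry 1
  d+e+1 = c carry 1
  5+0+1 = 6
  b+3 = e
  5+f = 4 carry 1
  d+9+1 = 7 carry 1
  4+3+1 = 8

0x874e6c44f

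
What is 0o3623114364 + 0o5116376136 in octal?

0o10741512522

Add column by column in base 8, right to left:
  4+6 = 2 carry 1
  6+3+1 = 2 carry 1
  3+1+1 = 5
  4+6 = 2 carry 1
  1+7+1 = 1 carry 1
  1+3+1 = 5
  3+6 = 1 carry 1
  2+1+1 = 4
  6+1 = 7
  3+5 = 0 carry 1
  final carry 1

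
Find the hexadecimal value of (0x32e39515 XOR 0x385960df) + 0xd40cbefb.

0xdec7b4c5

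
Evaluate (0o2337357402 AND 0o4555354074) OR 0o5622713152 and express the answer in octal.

0o2337357402 AND 0o4555354074 = 0o0115354000.
Then OR with 0o5622713152.

0o5737757152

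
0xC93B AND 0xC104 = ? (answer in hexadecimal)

0xC100

AND each hex digit independently (no carries):
  C&C=C, 9&1=1, 3&0=0, B&4=0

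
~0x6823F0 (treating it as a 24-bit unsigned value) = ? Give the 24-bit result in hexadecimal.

0x97DC0F

Each hex digit d becomes F−d:
  6→9, 8→7, 2→D, 3→C, F→0, 0→F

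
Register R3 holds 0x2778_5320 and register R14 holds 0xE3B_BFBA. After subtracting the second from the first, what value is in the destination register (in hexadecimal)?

Subtract column by column in base 16:
  0-A → 6 (borrow)
  2-B-1 → 6 (borrow)
  3-F-1 → 3 (borrow)
  5-B-1 → 9 (borrow)
  8-B-1 → C (borrow)
  7-3-1 → 3
  7-E → 9 (borrow)
  2-0-1 → 1

0x193C9366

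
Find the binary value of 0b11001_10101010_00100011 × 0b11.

0b10011001111111001101001

Multiply each base-2 digit by 3, carrying:
  1×3 = 3 → write 1 carry 1
  1×3+1 = 4 → write 0 carry 2
  0×3+2 = 2 → write 0 carry 1
  0×3+1 = 1 → write 1
  0×3 = 0 → write 0
  1×3 = 3 → write 1 carry 1
  0×3+1 = 1 → write 1
  0×3 = 0 → write 0
  0×3 = 0 → write 0
  1×3 = 3 → write 1 carry 1
  0×3+1 = 1 → write 1
  1×3 = 3 → write 1 carry 1
  0×3+1 = 1 → write 1
  1×3 = 3 → write 1 carry 1
  0×3+1 = 1 → write 1
  1×3 = 3 → write 1 carry 1
  1×3+1 = 4 → write 0 carry 2
  0×3+2 = 2 → write 0 carry 1
  0×3+1 = 1 → write 1
  1×3 = 3 → write 1 carry 1
  1×3+1 = 4 → write 0 carry 2
  remaining carry: 10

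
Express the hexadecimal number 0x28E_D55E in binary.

Expand each hex digit to 4 bits: 2=0010 8=1000 E=1110 D=1101 5=0101 5=0101 E=1110.

0b10100011101101010101011110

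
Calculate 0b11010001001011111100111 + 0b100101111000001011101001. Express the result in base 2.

0b1000000000001101011010000

Add column by column in base 2, right to left:
  1+1 = 0 carry 1
  1+0+1 = 0 carry 1
  1+0+1 = 0 carry 1
  0+1+1 = 0 carry 1
  0+0+1 = 1
  1+1 = 0 carry 1
  1+1+1 = 1 carry 1
  1+1+1 = 1 carry 1
  1+0+1 = 0 carry 1
  1+1+1 = 1 carry 1
  1+0+1 = 0 carry 1
  0+0+1 = 1
  1+0 = 1
  0+0 = 0
  0+0 = 0
  1+1 = 0 carry 1
  0+1+1 = 0 carry 1
  0+1+1 = 0 carry 1
  0+1+1 = 0 carry 1
  1+0+1 = 0 carry 1
  0+1+1 = 0 carry 1
  1+0+1 = 0 carry 1
  1+0+1 = 0 carry 1
  0+1+1 = 0 carry 1
  final carry 1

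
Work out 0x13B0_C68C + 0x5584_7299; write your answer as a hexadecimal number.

0x69353925

Add column by column in base 16, right to left:
  C+9 = 5 carry 1
  8+9+1 = 2 carry 1
  6+2+1 = 9
  C+7 = 3 carry 1
  0+4+1 = 5
  B+8 = 3 carry 1
  3+5+1 = 9
  1+5 = 6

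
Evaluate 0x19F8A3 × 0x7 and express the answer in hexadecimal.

0xB5CC75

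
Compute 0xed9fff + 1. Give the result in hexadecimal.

The trailing 3 digits are F (max in base 16), so adding 1 cascades: they roll to 0 and the next digit up increments.

0xeda000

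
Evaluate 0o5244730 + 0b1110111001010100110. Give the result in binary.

0o5244730 = 0b101010100100111011000 in binary.
Add column by column in base 2, right to left:
  0+0 = 0
  0+1 = 1
  0+1 = 1
  1+0 = 1
  1+0 = 1
  0+1 = 1
  1+0 = 1
  1+1 = 0 carry 1
  1+0+1 = 0 carry 1
  0+1+1 = 0 carry 1
  0+0+1 = 1
  1+0 = 1
  0+1 = 1
  0+1 = 1
  1+1 = 0 carry 1
  0+0+1 = 1
  1+1 = 0 carry 1
  0+1+1 = 0 carry 1
  1+1+1 = 1 carry 1
  0+0+1 = 1
  1+0 = 1

0b111001011110001111110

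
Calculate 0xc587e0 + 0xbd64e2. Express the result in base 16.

0x182ecc2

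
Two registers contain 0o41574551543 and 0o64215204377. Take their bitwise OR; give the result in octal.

0o65775755777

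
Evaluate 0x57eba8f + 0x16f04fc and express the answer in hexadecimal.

0x6edbf8b

Add column by column in base 16, right to left:
  f+c = b carry 1
  8+f+1 = 8 carry 1
  a+4+1 = f
  b+0 = b
  e+f = d carry 1
  7+6+1 = e
  5+1 = 6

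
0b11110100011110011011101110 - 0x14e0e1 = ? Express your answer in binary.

0b11101111010000011000001101

0x14e0e1 = 0b101001110000011100001 in binary.
Subtract column by column in base 2:
  0-1 → 1 (borrow)
  1-0-1 → 0
  1-0 → 1
  1-0 → 1
  0-0 → 0
  1-1 → 0
  1-1 → 0
  1-1 → 0
  0-0 → 0
  1-0 → 1
  1-0 → 1
  0-0 → 0
  0-0 → 0
  1-1 → 0
  1-1 → 0
  1-1 → 0
  1-0 → 1
  0-0 → 0
  0-1 → 1 (borrow)
  0-0-1 → 1 (borrow)
  1-1-1 → 1 (borrow)
  0-0-1 → 1 (borrow)
  1-0-1 → 0
  1-0 → 1
  1-0 → 1
  1-0 → 1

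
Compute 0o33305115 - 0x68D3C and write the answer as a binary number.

0o33305115 = 0b11011011000101001001101 in binary.
0x68D3C = 0b1101000110100111100 in binary.
Subtract column by column in base 2:
  1-0 → 1
  0-0 → 0
  1-1 → 0
  1-1 → 0
  0-1 → 1 (borrow)
  0-1-1 → 0 (borrow)
  1-0-1 → 0
  0-0 → 0
  0-1 → 1 (borrow)
  1-0-1 → 0
  0-1 → 1 (borrow)
  1-1-1 → 1 (borrow)
  0-0-1 → 1 (borrow)
  0-0-1 → 1 (borrow)
  0-0-1 → 1 (borrow)
  1-1-1 → 1 (borrow)
  1-0-1 → 0
  0-1 → 1 (borrow)
  1-1-1 → 1 (borrow)
  1-0-1 → 0
  0-0 → 0
  1-0 → 1
  1-0 → 1

0b11001101111110100010001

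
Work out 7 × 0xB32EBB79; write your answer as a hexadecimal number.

0x4E647204F

Multiply each base-16 digit by 7, carrying:
  9×7 = 63 → write F carry 3
  7×7+3 = 52 → write 4 carry 3
  B×7+3 = 80 → write 0 carry 5
  B×7+5 = 82 → write 2 carry 5
  E×7+5 = 103 → write 7 carry 6
  2×7+6 = 20 → write 4 carry 1
  3×7+1 = 22 → write 6 carry 1
  B×7+1 = 78 → write E carry 4
  remaining carry: 4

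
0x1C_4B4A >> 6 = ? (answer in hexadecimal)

0x712D

6 bits is not a whole number of base-16 digits; in binary: 111000100101101001010 >> 6 = 111000100101101.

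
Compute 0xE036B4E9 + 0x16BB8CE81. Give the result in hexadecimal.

0x24BEF836A

Add column by column in base 16, right to left:
  9+1 = A
  E+8 = 6 carry 1
  4+E+1 = 3 carry 1
  B+C+1 = 8 carry 1
  6+8+1 = F
  3+B = E
  0+B = B
  E+6 = 4 carry 1
  0+1+1 = 2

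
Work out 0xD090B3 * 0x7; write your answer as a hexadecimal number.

Multiply each base-16 digit by 7, carrying:
  3×7 = 21 → write 5 carry 1
  B×7+1 = 78 → write E carry 4
  0×7+4 = 4 → write 4
  9×7 = 63 → write F carry 3
  0×7+3 = 3 → write 3
  D×7 = 91 → write B carry 5
  remaining carry: 5

0x5B3F4E5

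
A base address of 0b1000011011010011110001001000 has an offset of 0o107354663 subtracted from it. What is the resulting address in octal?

0o723661225

0b1000011011010011110001001000 = 0o1033236110 in octal.
Subtract column by column in base 8:
  0-3 → 5 (borrow)
  1-6-1 → 2 (borrow)
  1-6-1 → 2 (borrow)
  6-4-1 → 1
  3-5 → 6 (borrow)
  2-3-1 → 6 (borrow)
  3-7-1 → 3 (borrow)
  3-0-1 → 2
  0-1 → 7 (borrow)
  1-0-1 → 0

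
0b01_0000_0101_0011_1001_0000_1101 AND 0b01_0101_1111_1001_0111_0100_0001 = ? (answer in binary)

0b01000001010001000100000001

AND bit by bit (1 only where both bits are 1):
  01000001010011100100001101
& 01010111111001011101000001
= 01000001010001000100000001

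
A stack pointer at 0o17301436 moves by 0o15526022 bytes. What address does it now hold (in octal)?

0o35027460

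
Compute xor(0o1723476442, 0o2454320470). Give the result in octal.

0o3377756032

XOR each oct digit independently (no carries):
  1^2=3, 7^4=3, 2^5=7, 3^4=7, 4^3=7, 7^2=5, 6^0=6, 4^4=0, 4^7=3, 2^0=2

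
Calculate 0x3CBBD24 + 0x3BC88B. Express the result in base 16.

0x40785AF

Add column by column in base 16, right to left:
  4+B = F
  2+8 = A
  D+8 = 5 carry 1
  B+C+1 = 8 carry 1
  B+B+1 = 7 carry 1
  C+3+1 = 0 carry 1
  3+0+1 = 4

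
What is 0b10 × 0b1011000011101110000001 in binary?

0b10110000111011100000010

Multiply each base-2 digit by 2, carrying:
  1×2 = 2 → write 0 carry 1
  0×2+1 = 1 → write 1
  0×2 = 0 → write 0
  0×2 = 0 → write 0
  0×2 = 0 → write 0
  0×2 = 0 → write 0
  0×2 = 0 → write 0
  1×2 = 2 → write 0 carry 1
  1×2+1 = 3 → write 1 carry 1
  1×2+1 = 3 → write 1 carry 1
  0×2+1 = 1 → write 1
  1×2 = 2 → write 0 carry 1
  1×2+1 = 3 → write 1 carry 1
  1×2+1 = 3 → write 1 carry 1
  0×2+1 = 1 → write 1
  0×2 = 0 → write 0
  0×2 = 0 → write 0
  0×2 = 0 → write 0
  1×2 = 2 → write 0 carry 1
  1×2+1 = 3 → write 1 carry 1
  0×2+1 = 1 → write 1
  1×2 = 2 → write 0 carry 1
  remaining carry: 1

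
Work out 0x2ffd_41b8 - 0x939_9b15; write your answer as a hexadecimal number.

0x26c3a6a3

Subtract column by column in base 16:
  8-5 → 3
  b-1 → a
  1-b → 6 (borrow)
  4-9-1 → a (borrow)
  d-9-1 → 3
  f-3 → c
  f-9 → 6
  2-0 → 2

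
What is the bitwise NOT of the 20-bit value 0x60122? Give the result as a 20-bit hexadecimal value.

0x9fedd

Each hex digit d becomes f−d:
  6→9, 0→f, 1→e, 2→d, 2→d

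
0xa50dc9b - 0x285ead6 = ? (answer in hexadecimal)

Subtract column by column in base 16:
  b-6 → 5
  9-d → c (borrow)
  c-a-1 → 1
  d-e → f (borrow)
  0-5-1 → a (borrow)
  5-8-1 → c (borrow)
  a-2-1 → 7

0x7caf1c5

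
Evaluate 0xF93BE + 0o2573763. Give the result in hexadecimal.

0o2573763 = 0xAF7F3 in hexadecimal.
Add column by column in base 16, right to left:
  E+3 = 1 carry 1
  B+F+1 = B carry 1
  3+7+1 = B
  9+F = 8 carry 1
  F+A+1 = A carry 1
  final carry 1

0x1A8BB1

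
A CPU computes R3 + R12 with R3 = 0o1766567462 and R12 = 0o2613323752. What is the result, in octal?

0o4602113434

Add column by column in base 8, right to left:
  2+2 = 4
  6+5 = 3 carry 1
  4+7+1 = 4 carry 1
  7+3+1 = 3 carry 1
  6+2+1 = 1 carry 1
  5+3+1 = 1 carry 1
  6+3+1 = 2 carry 1
  6+1+1 = 0 carry 1
  7+6+1 = 6 carry 1
  1+2+1 = 4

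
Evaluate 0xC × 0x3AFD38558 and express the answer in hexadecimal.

Multiply each base-16 digit by 12, carrying:
  8×12 = 96 → write 0 carry 6
  5×12+6 = 66 → write 2 carry 4
  5×12+4 = 64 → write 0 carry 4
  8×12+4 = 100 → write 4 carry 6
  3×12+6 = 42 → write A carry 2
  D×12+2 = 158 → write E carry 9
  F×12+9 = 189 → write D carry 11
  A×12+11 = 131 → write 3 carry 8
  3×12+8 = 44 → write C carry 2
  remaining carry: 2

0x2C3DEA4020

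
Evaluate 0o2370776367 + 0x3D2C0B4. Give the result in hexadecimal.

0x17B6BDAB

0o2370776367 = 0x13E3FCF7 in hexadecimal.
Add column by column in base 16, right to left:
  7+4 = B
  F+B = A carry 1
  C+0+1 = D
  F+C = B carry 1
  3+2+1 = 6
  E+D = B carry 1
  3+3+1 = 7
  1+0 = 1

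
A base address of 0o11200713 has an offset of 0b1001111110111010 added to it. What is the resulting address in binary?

0b1001011010000110000101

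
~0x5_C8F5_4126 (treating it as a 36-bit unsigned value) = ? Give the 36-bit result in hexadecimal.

Each hex digit d becomes F−d:
  5→A, C→3, 8→7, F→0, 5→A, 4→B, 1→E, 2→D, 6→9

0xA370ABED9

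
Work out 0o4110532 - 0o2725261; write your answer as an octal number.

Subtract column by column in base 8:
  2-1 → 1
  3-6 → 5 (borrow)
  5-2-1 → 2
  0-5 → 3 (borrow)
  1-2-1 → 6 (borrow)
  1-7-1 → 1 (borrow)
  4-2-1 → 1

0o1163251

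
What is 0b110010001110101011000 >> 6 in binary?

Right shift by 6: drop the 6 least-significant bits.

0b110010001110101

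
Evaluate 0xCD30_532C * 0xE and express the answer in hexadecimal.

0xB38A48C68

Multiply each base-16 digit by 14, carrying:
  C×14 = 168 → write 8 carry 10
  2×14+10 = 38 → write 6 carry 2
  3×14+2 = 44 → write C carry 2
  5×14+2 = 72 → write 8 carry 4
  0×14+4 = 4 → write 4
  3×14 = 42 → write A carry 2
  D×14+2 = 184 → write 8 carry 11
  C×14+11 = 179 → write 3 carry 11
  remaining carry: B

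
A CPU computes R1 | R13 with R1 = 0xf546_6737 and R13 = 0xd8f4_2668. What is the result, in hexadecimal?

OR each hex digit independently (no carries):
  f|d=f, 5|8=d, 4|f=f, 6|4=6, 6|2=6, 7|6=7, 3|6=7, 7|8=f

0xfdf6677f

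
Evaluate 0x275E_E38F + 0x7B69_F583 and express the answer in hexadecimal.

Add column by column in base 16, right to left:
  F+3 = 2 carry 1
  8+8+1 = 1 carry 1
  3+5+1 = 9
  E+F = D carry 1
  E+9+1 = 8 carry 1
  5+6+1 = C
  7+B = 2 carry 1
  2+7+1 = A

0xA2C8D912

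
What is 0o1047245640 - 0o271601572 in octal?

0o555444046

Subtract column by column in base 8:
  0-2 → 6 (borrow)
  4-7-1 → 4 (borrow)
  6-5-1 → 0
  5-1 → 4
  4-0 → 4
  2-6 → 4 (borrow)
  7-1-1 → 5
  4-7 → 5 (borrow)
  0-2-1 → 5 (borrow)
  1-0-1 → 0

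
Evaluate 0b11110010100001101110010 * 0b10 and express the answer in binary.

0b111100101000011011100100

Multiply each base-2 digit by 2, carrying:
  0×2 = 0 → write 0
  1×2 = 2 → write 0 carry 1
  0×2+1 = 1 → write 1
  0×2 = 0 → write 0
  1×2 = 2 → write 0 carry 1
  1×2+1 = 3 → write 1 carry 1
  1×2+1 = 3 → write 1 carry 1
  0×2+1 = 1 → write 1
  1×2 = 2 → write 0 carry 1
  1×2+1 = 3 → write 1 carry 1
  0×2+1 = 1 → write 1
  0×2 = 0 → write 0
  0×2 = 0 → write 0
  0×2 = 0 → write 0
  1×2 = 2 → write 0 carry 1
  0×2+1 = 1 → write 1
  1×2 = 2 → write 0 carry 1
  0×2+1 = 1 → write 1
  0×2 = 0 → write 0
  1×2 = 2 → write 0 carry 1
  1×2+1 = 3 → write 1 carry 1
  1×2+1 = 3 → write 1 carry 1
  1×2+1 = 3 → write 1 carry 1
  remaining carry: 1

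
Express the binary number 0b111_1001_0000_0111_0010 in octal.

0o1710162

Group the bits in threes: 001 111 001 000 001 110 010 → 1710162.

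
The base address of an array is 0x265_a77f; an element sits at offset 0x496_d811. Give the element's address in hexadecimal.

Add column by column in base 16, right to left:
  f+1 = 0 carry 1
  7+1+1 = 9
  7+8 = f
  a+d = 7 carry 1
  5+6+1 = c
  6+9 = f
  2+4 = 6

0x6fc7f90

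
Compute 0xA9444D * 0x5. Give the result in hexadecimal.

Multiply each base-16 digit by 5, carrying:
  D×5 = 65 → write 1 carry 4
  4×5+4 = 24 → write 8 carry 1
  4×5+1 = 21 → write 5 carry 1
  4×5+1 = 21 → write 5 carry 1
  9×5+1 = 46 → write E carry 2
  A×5+2 = 52 → write 4 carry 3
  remaining carry: 3

0x34E5581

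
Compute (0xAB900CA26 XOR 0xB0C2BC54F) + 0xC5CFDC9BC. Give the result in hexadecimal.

First 0xAB900CA26 XOR 0xB0C2BC54F = 0x1B52B0F69.
Add column by column in base 16, right to left:
  9+C = 5 carry 1
  6+B+1 = 2 carry 1
  F+9+1 = 9 carry 1
  0+C+1 = D
  B+D = 8 carry 1
  2+F+1 = 2 carry 1
  5+C+1 = 2 carry 1
  B+5+1 = 1 carry 1
  1+C+1 = E

0xE1228D925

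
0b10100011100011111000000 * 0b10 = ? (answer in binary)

0b101000111000111110000000

Multiply each base-2 digit by 2, carrying:
  0×2 = 0 → write 0
  0×2 = 0 → write 0
  0×2 = 0 → write 0
  0×2 = 0 → write 0
  0×2 = 0 → write 0
  0×2 = 0 → write 0
  1×2 = 2 → write 0 carry 1
  1×2+1 = 3 → write 1 carry 1
  1×2+1 = 3 → write 1 carry 1
  1×2+1 = 3 → write 1 carry 1
  1×2+1 = 3 → write 1 carry 1
  0×2+1 = 1 → write 1
  0×2 = 0 → write 0
  0×2 = 0 → write 0
  1×2 = 2 → write 0 carry 1
  1×2+1 = 3 → write 1 carry 1
  1×2+1 = 3 → write 1 carry 1
  0×2+1 = 1 → write 1
  0×2 = 0 → write 0
  0×2 = 0 → write 0
  1×2 = 2 → write 0 carry 1
  0×2+1 = 1 → write 1
  1×2 = 2 → write 0 carry 1
  remaining carry: 1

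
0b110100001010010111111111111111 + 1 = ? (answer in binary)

0b110100001010011000000000000000

The trailing 15 digits are 1 (max in base 2), so adding 1 cascades: they roll to 0 and the next digit up increments.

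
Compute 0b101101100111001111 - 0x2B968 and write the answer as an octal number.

0b101101100111001111 = 0o554717 in octal.
0x2B968 = 0o534550 in octal.
Subtract column by column in base 8:
  7-0 → 7
  1-5 → 4 (borrow)
  7-5-1 → 1
  4-4 → 0
  5-3 → 2
  5-5 → 0

0o20147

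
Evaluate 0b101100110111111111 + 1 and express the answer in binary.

0b101100111000000000

The trailing 9 digits are 1 (max in base 2), so adding 1 cascades: they roll to 0 and the next digit up increments.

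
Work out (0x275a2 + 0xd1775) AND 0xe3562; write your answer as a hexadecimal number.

0xe0502

Add column by column in base 16, right to left:
  2+5 = 7
  a+7 = 1 carry 1
  5+7+1 = d
  7+1 = 8
  2+d = f
Sum = 0xf8d17; now AND with 0xe3562:
  f&e=e, 8&3=0, d&5=5, 1&6=0, 7&2=2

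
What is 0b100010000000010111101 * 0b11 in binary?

Multiply each base-2 digit by 3, carrying:
  1×3 = 3 → write 1 carry 1
  0×3+1 = 1 → write 1
  1×3 = 3 → write 1 carry 1
  1×3+1 = 4 → write 0 carry 2
  1×3+2 = 5 → write 1 carry 2
  1×3+2 = 5 → write 1 carry 2
  0×3+2 = 2 → write 0 carry 1
  1×3+1 = 4 → write 0 carry 2
  0×3+2 = 2 → write 0 carry 1
  0×3+1 = 1 → write 1
  0×3 = 0 → write 0
  0×3 = 0 → write 0
  0×3 = 0 → write 0
  0×3 = 0 → write 0
  0×3 = 0 → write 0
  0×3 = 0 → write 0
  1×3 = 3 → write 1 carry 1
  0×3+1 = 1 → write 1
  0×3 = 0 → write 0
  0×3 = 0 → write 0
  1×3 = 3 → write 1 carry 1
  remaining carry: 1

0b1100110000001000110111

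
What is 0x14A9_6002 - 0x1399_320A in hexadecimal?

0x1102DF8

Subtract column by column in base 16:
  2-A → 8 (borrow)
  0-0-1 → F (borrow)
  0-2-1 → D (borrow)
  6-3-1 → 2
  9-9 → 0
  A-9 → 1
  4-3 → 1
  1-1 → 0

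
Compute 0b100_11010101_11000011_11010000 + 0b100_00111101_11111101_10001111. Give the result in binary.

0b1001000100111100000101011111

Add column by column in base 2, right to left:
  0+1 = 1
  0+1 = 1
  0+1 = 1
  0+1 = 1
  1+0 = 1
  0+0 = 0
  1+0 = 1
  1+1 = 0 carry 1
  1+1+1 = 1 carry 1
  1+0+1 = 0 carry 1
  0+1+1 = 0 carry 1
  0+1+1 = 0 carry 1
  0+1+1 = 0 carry 1
  0+1+1 = 0 carry 1
  1+1+1 = 1 carry 1
  1+1+1 = 1 carry 1
  1+1+1 = 1 carry 1
  0+0+1 = 1
  1+1 = 0 carry 1
  0+1+1 = 0 carry 1
  1+1+1 = 1 carry 1
  0+1+1 = 0 carry 1
  1+0+1 = 0 carry 1
  1+0+1 = 0 carry 1
  0+0+1 = 1
  0+0 = 0
  1+1 = 0 carry 1
  final carry 1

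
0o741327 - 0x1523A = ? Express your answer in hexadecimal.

0o741327 = 0x3C2D7 in hexadecimal.
Subtract column by column in base 16:
  7-A → D (borrow)
  D-3-1 → 9
  2-2 → 0
  C-5 → 7
  3-1 → 2

0x2709D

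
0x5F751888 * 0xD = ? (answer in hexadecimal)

Multiply each base-16 digit by 13, carrying:
  8×13 = 104 → write 8 carry 6
  8×13+6 = 110 → write E carry 6
  8×13+6 = 110 → write E carry 6
  1×13+6 = 19 → write 3 carry 1
  5×13+1 = 66 → write 2 carry 4
  7×13+4 = 95 → write F carry 5
  F×13+5 = 200 → write 8 carry 12
  5×13+12 = 77 → write D carry 4
  remaining carry: 4

0x4D8F23EE8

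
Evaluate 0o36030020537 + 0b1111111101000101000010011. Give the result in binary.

0b11110010010111101010101101110010

0o36030020537 = 0b11110000011000000010000101011111 in binary.
Add column by column in base 2, right to left:
  1+1 = 0 carry 1
  1+1+1 = 1 carry 1
  1+0+1 = 0 carry 1
  1+0+1 = 0 carry 1
  1+1+1 = 1 carry 1
  0+0+1 = 1
  1+0 = 1
  0+0 = 0
  1+0 = 1
  0+1 = 1
  0+0 = 0
  0+1 = 1
  0+0 = 0
  1+0 = 1
  0+0 = 0
  0+1 = 1
  0+0 = 0
  0+1 = 1
  0+1 = 1
  0+1 = 1
  0+1 = 1
  1+1 = 0 carry 1
  1+1+1 = 1 carry 1
  0+1+1 = 0 carry 1
  0+1+1 = 0 carry 1
  0+0+1 = 1
  0+0 = 0
  0+0 = 0
  1+0 = 1
  1+0 = 1
  1+0 = 1
  1+0 = 1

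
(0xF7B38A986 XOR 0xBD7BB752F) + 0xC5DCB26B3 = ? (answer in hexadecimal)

0x110A4F035C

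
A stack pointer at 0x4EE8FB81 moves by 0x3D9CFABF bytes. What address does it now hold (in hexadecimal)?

0x8C85F640

Add column by column in base 16, right to left:
  1+F = 0 carry 1
  8+B+1 = 4 carry 1
  B+A+1 = 6 carry 1
  F+F+1 = F carry 1
  8+C+1 = 5 carry 1
  E+9+1 = 8 carry 1
  E+D+1 = C carry 1
  4+3+1 = 8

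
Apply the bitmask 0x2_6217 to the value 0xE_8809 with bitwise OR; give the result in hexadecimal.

0xEEA1F

OR each hex digit independently (no carries):
  E|2=E, 8|6=E, 8|2=A, 0|1=1, 9|7=F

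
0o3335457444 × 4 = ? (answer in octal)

0o15566276220

Multiply each base-8 digit by 4, carrying:
  4×4 = 16 → write 0 carry 2
  4×4+2 = 18 → write 2 carry 2
  4×4+2 = 18 → write 2 carry 2
  7×4+2 = 30 → write 6 carry 3
  5×4+3 = 23 → write 7 carry 2
  4×4+2 = 18 → write 2 carry 2
  5×4+2 = 22 → write 6 carry 2
  3×4+2 = 14 → write 6 carry 1
  3×4+1 = 13 → write 5 carry 1
  3×4+1 = 13 → write 5 carry 1
  remaining carry: 1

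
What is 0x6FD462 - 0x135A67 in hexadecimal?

0x5C79FB

Subtract column by column in base 16:
  2-7 → B (borrow)
  6-6-1 → F (borrow)
  4-A-1 → 9 (borrow)
  D-5-1 → 7
  F-3 → C
  6-1 → 5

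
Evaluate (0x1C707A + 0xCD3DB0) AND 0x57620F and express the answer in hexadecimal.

0x41220A

Add column by column in base 16, right to left:
  A+0 = A
  7+B = 2 carry 1
  0+D+1 = E
  7+3 = A
  C+D = 9 carry 1
  1+C+1 = E
Sum = 0xE9AE2A; now AND with 0x57620F:
  E&5=4, 9&7=1, A&6=2, E&2=2, 2&0=0, A&F=A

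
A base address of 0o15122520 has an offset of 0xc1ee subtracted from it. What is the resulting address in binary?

0o15122520 = 0b1101001010010101010000 in binary.
0xc1ee = 0b1100000111101110 in binary.
Subtract column by column in base 2:
  0-0 → 0
  0-1 → 1 (borrow)
  0-1-1 → 0 (borrow)
  0-1-1 → 0 (borrow)
  1-0-1 → 0
  0-1 → 1 (borrow)
  1-1-1 → 1 (borrow)
  0-1-1 → 0 (borrow)
  1-1-1 → 1 (borrow)
  0-0-1 → 1 (borrow)
  1-0-1 → 0
  0-0 → 0
  0-0 → 0
  1-0 → 1
  0-1 → 1 (borrow)
  1-1-1 → 1 (borrow)
  0-0-1 → 1 (borrow)
  0-0-1 → 1 (borrow)
  1-0-1 → 0
  0-0 → 0
  1-0 → 1
  1-0 → 1

0b1100111110001101100010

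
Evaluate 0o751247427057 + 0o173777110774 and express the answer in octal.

0o1145246540053

Add column by column in base 8, right to left:
  7+4 = 3 carry 1
  5+7+1 = 5 carry 1
  0+7+1 = 0 carry 1
  7+0+1 = 0 carry 1
  2+1+1 = 4
  4+1 = 5
  7+7 = 6 carry 1
  4+7+1 = 4 carry 1
  2+7+1 = 2 carry 1
  1+3+1 = 5
  5+7 = 4 carry 1
  7+1+1 = 1 carry 1
  final carry 1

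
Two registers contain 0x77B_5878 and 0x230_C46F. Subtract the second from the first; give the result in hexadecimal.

0x54A9409

Subtract column by column in base 16:
  8-F → 9 (borrow)
  7-6-1 → 0
  8-4 → 4
  5-C → 9 (borrow)
  B-0-1 → A
  7-3 → 4
  7-2 → 5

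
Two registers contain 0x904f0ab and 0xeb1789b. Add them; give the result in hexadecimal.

0x17b66946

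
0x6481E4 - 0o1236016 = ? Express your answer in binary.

0x6481E4 = 0b11001001000000111100100 in binary.
0o1236016 = 0b1010011110000001110 in binary.
Subtract column by column in base 2:
  0-0 → 0
  0-1 → 1 (borrow)
  1-1-1 → 1 (borrow)
  0-1-1 → 0 (borrow)
  0-0-1 → 1 (borrow)
  1-0-1 → 0
  1-0 → 1
  1-0 → 1
  1-0 → 1
  0-0 → 0
  0-1 → 1 (borrow)
  0-1-1 → 0 (borrow)
  0-1-1 → 0 (borrow)
  0-1-1 → 0 (borrow)
  0-0-1 → 1 (borrow)
  1-0-1 → 0
  0-1 → 1 (borrow)
  0-0-1 → 1 (borrow)
  1-1-1 → 1 (borrow)
  0-0-1 → 1 (borrow)
  0-0-1 → 1 (borrow)
  1-0-1 → 0
  1-0 → 1

0b10111110100010111010110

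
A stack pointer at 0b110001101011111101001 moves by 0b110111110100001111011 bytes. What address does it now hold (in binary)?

0b1101001100000001100100

Add column by column in base 2, right to left:
  1+1 = 0 carry 1
  0+1+1 = 0 carry 1
  0+0+1 = 1
  1+1 = 0 carry 1
  0+1+1 = 0 carry 1
  1+1+1 = 1 carry 1
  1+1+1 = 1 carry 1
  1+0+1 = 0 carry 1
  1+0+1 = 0 carry 1
  1+0+1 = 0 carry 1
  1+0+1 = 0 carry 1
  0+1+1 = 0 carry 1
  1+0+1 = 0 carry 1
  0+1+1 = 0 carry 1
  1+1+1 = 1 carry 1
  1+1+1 = 1 carry 1
  0+1+1 = 0 carry 1
  0+1+1 = 0 carry 1
  0+0+1 = 1
  1+1 = 0 carry 1
  1+1+1 = 1 carry 1
  final carry 1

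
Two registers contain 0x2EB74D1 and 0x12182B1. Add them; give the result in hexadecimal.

Add column by column in base 16, right to left:
  1+1 = 2
  D+B = 8 carry 1
  4+2+1 = 7
  7+8 = F
  B+1 = C
  E+2 = 0 carry 1
  2+1+1 = 4

0x40CF782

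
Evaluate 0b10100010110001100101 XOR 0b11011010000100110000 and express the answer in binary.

0b01111000110101010101

XOR bit by bit (1 where the bits differ):
  10100010110001100101
^ 11011010000100110000
= 01111000110101010101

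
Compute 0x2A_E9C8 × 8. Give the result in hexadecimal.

Multiply each base-16 digit by 8, carrying:
  8×8 = 64 → write 0 carry 4
  C×8+4 = 100 → write 4 carry 6
  9×8+6 = 78 → write E carry 4
  E×8+4 = 116 → write 4 carry 7
  A×8+7 = 87 → write 7 carry 5
  2×8+5 = 21 → write 5 carry 1
  remaining carry: 1

0x1574E40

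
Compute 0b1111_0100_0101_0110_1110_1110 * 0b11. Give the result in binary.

0b10110111010000010011001010

Multiply each base-2 digit by 3, carrying:
  0×3 = 0 → write 0
  1×3 = 3 → write 1 carry 1
  1×3+1 = 4 → write 0 carry 2
  1×3+2 = 5 → write 1 carry 2
  0×3+2 = 2 → write 0 carry 1
  1×3+1 = 4 → write 0 carry 2
  1×3+2 = 5 → write 1 carry 2
  1×3+2 = 5 → write 1 carry 2
  0×3+2 = 2 → write 0 carry 1
  1×3+1 = 4 → write 0 carry 2
  1×3+2 = 5 → write 1 carry 2
  0×3+2 = 2 → write 0 carry 1
  1×3+1 = 4 → write 0 carry 2
  0×3+2 = 2 → write 0 carry 1
  1×3+1 = 4 → write 0 carry 2
  0×3+2 = 2 → write 0 carry 1
  0×3+1 = 1 → write 1
  0×3 = 0 → write 0
  1×3 = 3 → write 1 carry 1
  0×3+1 = 1 → write 1
  1×3 = 3 → write 1 carry 1
  1×3+1 = 4 → write 0 carry 2
  1×3+2 = 5 → write 1 carry 2
  1×3+2 = 5 → write 1 carry 2
  remaining carry: 10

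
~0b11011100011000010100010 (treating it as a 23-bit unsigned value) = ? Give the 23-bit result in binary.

Invert each bit: 11011100011000010100010 → 00100011100111101011101.

0b00100011100111101011101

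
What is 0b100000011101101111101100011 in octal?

Group the bits in threes: 100 000 011 101 101 111 101 100 011 → 403557543.

0o403557543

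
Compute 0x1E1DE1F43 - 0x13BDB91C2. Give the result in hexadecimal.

0xA6028D81

Subtract column by column in base 16:
  3-2 → 1
  4-C → 8 (borrow)
  F-1-1 → D
  1-9 → 8 (borrow)
  E-B-1 → 2
  D-D → 0
  1-B → 6 (borrow)
  E-3-1 → A
  1-1 → 0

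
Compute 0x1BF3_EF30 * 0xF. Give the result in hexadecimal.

0x1A34B03D0

Multiply each base-16 digit by 15, carrying:
  0×15 = 0 → write 0
  3×15 = 45 → write D carry 2
  F×15+2 = 227 → write 3 carry 14
  E×15+14 = 224 → write 0 carry 14
  3×15+14 = 59 → write B carry 3
  F×15+3 = 228 → write 4 carry 14
  B×15+14 = 179 → write 3 carry 11
  1×15+11 = 26 → write A carry 1
  remaining carry: 1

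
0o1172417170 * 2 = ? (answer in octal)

0o2365036360

Multiply each base-8 digit by 2, carrying:
  0×2 = 0 → write 0
  7×2 = 14 → write 6 carry 1
  1×2+1 = 3 → write 3
  7×2 = 14 → write 6 carry 1
  1×2+1 = 3 → write 3
  4×2 = 8 → write 0 carry 1
  2×2+1 = 5 → write 5
  7×2 = 14 → write 6 carry 1
  1×2+1 = 3 → write 3
  1×2 = 2 → write 2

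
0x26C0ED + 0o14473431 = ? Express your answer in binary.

0x26C0ED = 0b1001101100000011101101 in binary.
0o14473431 = 0b1100100111011100011001 in binary.
Add column by column in base 2, right to left:
  1+1 = 0 carry 1
  0+0+1 = 1
  1+0 = 1
  1+1 = 0 carry 1
  0+1+1 = 0 carry 1
  1+0+1 = 0 carry 1
  1+0+1 = 0 carry 1
  1+0+1 = 0 carry 1
  0+1+1 = 0 carry 1
  0+1+1 = 0 carry 1
  0+1+1 = 0 carry 1
  0+0+1 = 1
  0+1 = 1
  0+1 = 1
  1+1 = 0 carry 1
  1+0+1 = 0 carry 1
  0+0+1 = 1
  1+1 = 0 carry 1
  1+0+1 = 0 carry 1
  0+0+1 = 1
  0+1 = 1
  1+1 = 0 carry 1
  final carry 1

0b10110010011100000000110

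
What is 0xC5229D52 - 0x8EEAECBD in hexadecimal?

0x3637B095

Subtract column by column in base 16:
  2-D → 5 (borrow)
  5-B-1 → 9 (borrow)
  D-C-1 → 0
  9-E → B (borrow)
  2-A-1 → 7 (borrow)
  2-E-1 → 3 (borrow)
  5-E-1 → 6 (borrow)
  C-8-1 → 3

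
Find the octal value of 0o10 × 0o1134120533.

Multiply each base-8 digit by 8, carrying:
  3×8 = 24 → write 0 carry 3
  3×8+3 = 27 → write 3 carry 3
  5×8+3 = 43 → write 3 carry 5
  0×8+5 = 5 → write 5
  2×8 = 16 → write 0 carry 2
  1×8+2 = 10 → write 2 carry 1
  4×8+1 = 33 → write 1 carry 4
  3×8+4 = 28 → write 4 carry 3
  1×8+3 = 11 → write 3 carry 1
  1×8+1 = 9 → write 1 carry 1
  remaining carry: 1

0o11341205330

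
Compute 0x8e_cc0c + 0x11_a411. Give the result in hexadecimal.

Add column by column in base 16, right to left:
  c+1 = d
  0+1 = 1
  c+4 = 0 carry 1
  c+a+1 = 7 carry 1
  e+1+1 = 0 carry 1
  8+1+1 = a

0xa0701d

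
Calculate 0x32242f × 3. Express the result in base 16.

0x966c8d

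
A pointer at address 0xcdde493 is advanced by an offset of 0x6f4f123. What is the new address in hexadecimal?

Add column by column in base 16, right to left:
  3+3 = 6
  9+2 = b
  4+1 = 5
  e+f = d carry 1
  d+4+1 = 2 carry 1
  d+f+1 = d carry 1
  c+6+1 = 3 carry 1
  final carry 1

0x13d2d5b6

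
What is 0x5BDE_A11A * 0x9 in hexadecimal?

Multiply each base-16 digit by 9, carrying:
  A×9 = 90 → write A carry 5
  1×9+5 = 14 → write E
  1×9 = 9 → write 9
  A×9 = 90 → write A carry 5
  E×9+5 = 131 → write 3 carry 8
  D×9+8 = 125 → write D carry 7
  B×9+7 = 106 → write A carry 6
  5×9+6 = 51 → write 3 carry 3
  remaining carry: 3

0x33AD3A9EA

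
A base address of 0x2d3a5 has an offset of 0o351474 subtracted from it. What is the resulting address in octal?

0o200151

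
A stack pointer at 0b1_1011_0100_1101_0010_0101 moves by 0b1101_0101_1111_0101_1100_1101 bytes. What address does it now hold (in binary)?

0b111100010100001011110010

Add column by column in base 2, right to left:
  1+1 = 0 carry 1
  0+0+1 = 1
  1+1 = 0 carry 1
  0+1+1 = 0 carry 1
  0+0+1 = 1
  1+0 = 1
  0+1 = 1
  0+1 = 1
  1+1 = 0 carry 1
  0+0+1 = 1
  1+1 = 0 carry 1
  1+0+1 = 0 carry 1
  0+1+1 = 0 carry 1
  0+1+1 = 0 carry 1
  1+1+1 = 1 carry 1
  0+1+1 = 0 carry 1
  1+1+1 = 1 carry 1
  1+0+1 = 0 carry 1
  0+1+1 = 0 carry 1
  1+0+1 = 0 carry 1
  1+1+1 = 1 carry 1
  0+0+1 = 1
  0+1 = 1
  0+1 = 1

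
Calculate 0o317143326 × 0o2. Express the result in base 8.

Multiply each base-8 digit by 2, carrying:
  6×2 = 12 → write 4 carry 1
  2×2+1 = 5 → write 5
  3×2 = 6 → write 6
  3×2 = 6 → write 6
  4×2 = 8 → write 0 carry 1
  1×2+1 = 3 → write 3
  7×2 = 14 → write 6 carry 1
  1×2+1 = 3 → write 3
  3×2 = 6 → write 6

0o636306654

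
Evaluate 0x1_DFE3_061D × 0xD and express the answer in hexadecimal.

Multiply each base-16 digit by 13, carrying:
  D×13 = 169 → write 9 carry 10
  1×13+10 = 23 → write 7 carry 1
  6×13+1 = 79 → write F carry 4
  0×13+4 = 4 → write 4
  3×13 = 39 → write 7 carry 2
  E×13+2 = 184 → write 8 carry 11
  F×13+11 = 206 → write E carry 12
  D×13+12 = 181 → write 5 carry 11
  1×13+11 = 24 → write 8 carry 1
  remaining carry: 1

0x185E874F79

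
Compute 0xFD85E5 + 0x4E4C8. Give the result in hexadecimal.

0x1026AAD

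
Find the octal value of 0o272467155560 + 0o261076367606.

Add column by column in base 8, right to left:
  0+6 = 6
  6+0 = 6
  5+6 = 3 carry 1
  5+7+1 = 5 carry 1
  5+6+1 = 4 carry 1
  1+3+1 = 5
  7+6 = 5 carry 1
  6+7+1 = 6 carry 1
  4+0+1 = 5
  2+1 = 3
  7+6 = 5 carry 1
  2+2+1 = 5

0o553565545366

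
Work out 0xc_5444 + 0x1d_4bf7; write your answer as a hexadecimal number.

0x29a03b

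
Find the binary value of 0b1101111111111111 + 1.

The trailing 13 digits are 1 (max in base 2), so adding 1 cascades: they roll to 0 and the next digit up increments.

0b1110000000000000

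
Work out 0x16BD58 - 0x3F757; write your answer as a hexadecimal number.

0x12C601

Subtract column by column in base 16:
  8-7 → 1
  5-5 → 0
  D-7 → 6
  B-F → C (borrow)
  6-3-1 → 2
  1-0 → 1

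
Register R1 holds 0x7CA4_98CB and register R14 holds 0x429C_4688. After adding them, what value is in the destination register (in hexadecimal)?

0xBF40DF53

Add column by column in base 16, right to left:
  B+8 = 3 carry 1
  C+8+1 = 5 carry 1
  8+6+1 = F
  9+4 = D
  4+C = 0 carry 1
  A+9+1 = 4 carry 1
  C+2+1 = F
  7+4 = B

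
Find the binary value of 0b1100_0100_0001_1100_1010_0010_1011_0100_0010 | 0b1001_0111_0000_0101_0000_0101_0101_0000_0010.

0b110101110001110110100111111101000010

OR bit by bit (1 where either bit is 1):
  110001000001110010100010101101000010
| 100101110000010100000101010100000010
= 110101110001110110100111111101000010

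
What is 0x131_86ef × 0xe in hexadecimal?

Multiply each base-16 digit by 14, carrying:
  f×14 = 210 → write 2 carry 13
  e×14+13 = 209 → write 1 carry 13
  6×14+13 = 97 → write 1 carry 6
  8×14+6 = 118 → write 6 carry 7
  1×14+7 = 21 → write 5 carry 1
  3×14+1 = 43 → write b carry 2
  1×14+2 = 16 → write 0 carry 1
  remaining carry: 1

0x10b56112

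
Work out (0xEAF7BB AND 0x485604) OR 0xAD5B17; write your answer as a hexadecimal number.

0xED5F17

0xEAF7BB AND 0x485604 = 0x485600.
Then OR with 0xAD5B17.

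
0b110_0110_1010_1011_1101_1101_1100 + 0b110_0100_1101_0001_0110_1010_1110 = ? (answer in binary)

0b1100101101111101010010001010

Add column by column in base 2, right to left:
  0+0 = 0
  0+1 = 1
  1+1 = 0 carry 1
  1+1+1 = 1 carry 1
  1+0+1 = 0 carry 1
  0+1+1 = 0 carry 1
  1+0+1 = 0 carry 1
  1+1+1 = 1 carry 1
  1+0+1 = 0 carry 1
  0+1+1 = 0 carry 1
  1+1+1 = 1 carry 1
  1+0+1 = 0 carry 1
  1+1+1 = 1 carry 1
  1+0+1 = 0 carry 1
  0+0+1 = 1
  1+0 = 1
  0+1 = 1
  1+0 = 1
  0+1 = 1
  1+1 = 0 carry 1
  0+0+1 = 1
  1+0 = 1
  1+1 = 0 carry 1
  0+0+1 = 1
  0+0 = 0
  1+1 = 0 carry 1
  1+1+1 = 1 carry 1
  final carry 1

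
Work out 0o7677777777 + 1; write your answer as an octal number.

0o7700000000

The trailing 8 digits are 7 (max in base 8), so adding 1 cascades: they roll to 0 and the next digit up increments.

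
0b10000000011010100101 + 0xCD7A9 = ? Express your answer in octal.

0b10000000011010100101 = 0o2003245 in octal.
0xCD7A9 = 0o3153651 in octal.
Add column by column in base 8, right to left:
  5+1 = 6
  4+5 = 1 carry 1
  2+6+1 = 1 carry 1
  3+3+1 = 7
  0+5 = 5
  0+1 = 1
  2+3 = 5

0o5157116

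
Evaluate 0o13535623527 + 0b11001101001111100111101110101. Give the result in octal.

0o16707573314

0b11001101001111100111101110101 = 0o3151747565 in octal.
Add column by column in base 8, right to left:
  7+5 = 4 carry 1
  2+6+1 = 1 carry 1
  5+5+1 = 3 carry 1
  3+7+1 = 3 carry 1
  2+4+1 = 7
  6+7 = 5 carry 1
  5+1+1 = 7
  3+5 = 0 carry 1
  5+1+1 = 7
  3+3 = 6
  1+0 = 1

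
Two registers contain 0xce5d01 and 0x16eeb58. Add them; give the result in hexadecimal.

0x23d4859

Add column by column in base 16, right to left:
  1+8 = 9
  0+5 = 5
  d+b = 8 carry 1
  5+e+1 = 4 carry 1
  e+e+1 = d carry 1
  c+6+1 = 3 carry 1
  0+1+1 = 2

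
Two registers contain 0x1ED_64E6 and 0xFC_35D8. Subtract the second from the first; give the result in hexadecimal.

0xF12F0E

Subtract column by column in base 16:
  6-8 → E (borrow)
  E-D-1 → 0
  4-5 → F (borrow)
  6-3-1 → 2
  D-C → 1
  E-F → F (borrow)
  1-0-1 → 0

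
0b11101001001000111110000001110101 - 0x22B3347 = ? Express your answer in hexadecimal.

0b11101001001000111110000001110101 = 0xE923E075 in hexadecimal.
Subtract column by column in base 16:
  5-7 → E (borrow)
  7-4-1 → 2
  0-3 → D (borrow)
  E-3-1 → A
  3-B → 8 (borrow)
  2-2-1 → F (borrow)
  9-2-1 → 6
  E-0 → E

0xE6F8AD2E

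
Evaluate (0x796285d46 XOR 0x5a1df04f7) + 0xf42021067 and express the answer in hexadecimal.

First 0x796285d46 XOR 0x5a1df04f7 = 0x237f759b1.
Add column by column in base 16, right to left:
  1+7 = 8
  b+6 = 1 carry 1
  9+0+1 = a
  5+1 = 6
  7+2 = 9
  f+0 = f
  7+2 = 9
  3+4 = 7
  2+f = 1 carry 1
  final carry 1

0x1179f96a18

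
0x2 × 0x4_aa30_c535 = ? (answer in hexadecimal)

Multiply each base-16 digit by 2, carrying:
  5×2 = 10 → write a
  3×2 = 6 → write 6
  5×2 = 10 → write a
  c×2 = 24 → write 8 carry 1
  0×2+1 = 1 → write 1
  3×2 = 6 → write 6
  a×2 = 20 → write 4 carry 1
  a×2+1 = 21 → write 5 carry 1
  4×2+1 = 9 → write 9

0x954618a6a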